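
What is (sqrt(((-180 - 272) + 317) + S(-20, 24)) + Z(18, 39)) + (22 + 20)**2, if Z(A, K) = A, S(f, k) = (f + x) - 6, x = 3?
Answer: 1782 + I*sqrt(158) ≈ 1782.0 + 12.57*I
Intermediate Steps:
S(f, k) = -3 + f (S(f, k) = (f + 3) - 6 = (3 + f) - 6 = -3 + f)
(sqrt(((-180 - 272) + 317) + S(-20, 24)) + Z(18, 39)) + (22 + 20)**2 = (sqrt(((-180 - 272) + 317) + (-3 - 20)) + 18) + (22 + 20)**2 = (sqrt((-452 + 317) - 23) + 18) + 42**2 = (sqrt(-135 - 23) + 18) + 1764 = (sqrt(-158) + 18) + 1764 = (I*sqrt(158) + 18) + 1764 = (18 + I*sqrt(158)) + 1764 = 1782 + I*sqrt(158)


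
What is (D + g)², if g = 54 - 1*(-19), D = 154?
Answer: 51529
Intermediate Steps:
g = 73 (g = 54 + 19 = 73)
(D + g)² = (154 + 73)² = 227² = 51529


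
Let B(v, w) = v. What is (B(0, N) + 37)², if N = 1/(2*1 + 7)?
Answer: 1369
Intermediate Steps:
N = ⅑ (N = 1/(2 + 7) = 1/9 = ⅑ ≈ 0.11111)
(B(0, N) + 37)² = (0 + 37)² = 37² = 1369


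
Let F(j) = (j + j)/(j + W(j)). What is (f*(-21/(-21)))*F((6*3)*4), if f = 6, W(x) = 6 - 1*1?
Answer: 864/77 ≈ 11.221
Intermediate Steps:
W(x) = 5 (W(x) = 6 - 1 = 5)
F(j) = 2*j/(5 + j) (F(j) = (j + j)/(j + 5) = (2*j)/(5 + j) = 2*j/(5 + j))
(f*(-21/(-21)))*F((6*3)*4) = (6*(-21/(-21)))*(2*((6*3)*4)/(5 + (6*3)*4)) = (6*(-21*(-1/21)))*(2*(18*4)/(5 + 18*4)) = (6*1)*(2*72/(5 + 72)) = 6*(2*72/77) = 6*(2*72*(1/77)) = 6*(144/77) = 864/77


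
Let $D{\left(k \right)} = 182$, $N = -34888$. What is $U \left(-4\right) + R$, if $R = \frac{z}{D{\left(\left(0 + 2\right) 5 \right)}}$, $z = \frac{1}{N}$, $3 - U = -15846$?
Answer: $- \frac{402540255937}{6349616} \approx -63396.0$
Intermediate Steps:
$U = 15849$ ($U = 3 - -15846 = 3 + 15846 = 15849$)
$z = - \frac{1}{34888}$ ($z = \frac{1}{-34888} = - \frac{1}{34888} \approx -2.8663 \cdot 10^{-5}$)
$R = - \frac{1}{6349616}$ ($R = - \frac{1}{34888 \cdot 182} = \left(- \frac{1}{34888}\right) \frac{1}{182} = - \frac{1}{6349616} \approx -1.5749 \cdot 10^{-7}$)
$U \left(-4\right) + R = 15849 \left(-4\right) - \frac{1}{6349616} = -63396 - \frac{1}{6349616} = - \frac{402540255937}{6349616}$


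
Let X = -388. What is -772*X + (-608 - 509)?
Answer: 298419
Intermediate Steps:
-772*X + (-608 - 509) = -772*(-388) + (-608 - 509) = 299536 - 1117 = 298419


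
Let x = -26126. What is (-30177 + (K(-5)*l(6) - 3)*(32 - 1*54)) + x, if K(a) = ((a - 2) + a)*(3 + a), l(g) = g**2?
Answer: -75245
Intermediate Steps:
K(a) = (-2 + 2*a)*(3 + a) (K(a) = ((-2 + a) + a)*(3 + a) = (-2 + 2*a)*(3 + a))
(-30177 + (K(-5)*l(6) - 3)*(32 - 1*54)) + x = (-30177 + ((-6 + 2*(-5)**2 + 4*(-5))*6**2 - 3)*(32 - 1*54)) - 26126 = (-30177 + ((-6 + 2*25 - 20)*36 - 3)*(32 - 54)) - 26126 = (-30177 + ((-6 + 50 - 20)*36 - 3)*(-22)) - 26126 = (-30177 + (24*36 - 3)*(-22)) - 26126 = (-30177 + (864 - 3)*(-22)) - 26126 = (-30177 + 861*(-22)) - 26126 = (-30177 - 18942) - 26126 = -49119 - 26126 = -75245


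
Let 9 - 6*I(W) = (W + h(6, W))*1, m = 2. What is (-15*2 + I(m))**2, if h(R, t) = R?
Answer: 32041/36 ≈ 890.03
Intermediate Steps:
I(W) = 1/2 - W/6 (I(W) = 3/2 - (W + 6)/6 = 3/2 - (6 + W)/6 = 3/2 + (-1 - W/6) = 1/2 - W/6)
(-15*2 + I(m))**2 = (-15*2 + (1/2 - 1/6*2))**2 = (-30 + (1/2 - 1/3))**2 = (-30 + 1/6)**2 = (-179/6)**2 = 32041/36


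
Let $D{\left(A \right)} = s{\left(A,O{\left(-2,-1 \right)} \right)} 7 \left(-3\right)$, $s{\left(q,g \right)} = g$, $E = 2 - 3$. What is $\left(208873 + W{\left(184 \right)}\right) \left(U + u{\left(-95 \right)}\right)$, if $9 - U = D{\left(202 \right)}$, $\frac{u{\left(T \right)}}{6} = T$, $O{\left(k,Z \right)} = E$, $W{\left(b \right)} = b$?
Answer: $-121671174$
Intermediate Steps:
$E = -1$ ($E = 2 - 3 = -1$)
$O{\left(k,Z \right)} = -1$
$u{\left(T \right)} = 6 T$
$D{\left(A \right)} = 21$ ($D{\left(A \right)} = \left(-1\right) 7 \left(-3\right) = \left(-7\right) \left(-3\right) = 21$)
$U = -12$ ($U = 9 - 21 = -12$)
$\left(208873 + W{\left(184 \right)}\right) \left(U + u{\left(-95 \right)}\right) = \left(208873 + 184\right) \left(-12 + 6 \left(-95\right)\right) = 209057 \left(-12 - 570\right) = 209057 \left(-582\right) = -121671174$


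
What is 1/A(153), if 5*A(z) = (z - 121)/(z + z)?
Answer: 765/16 ≈ 47.813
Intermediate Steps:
A(z) = (-121 + z)/(10*z) (A(z) = ((z - 121)/(z + z))/5 = ((-121 + z)/((2*z)))/5 = ((-121 + z)*(1/(2*z)))/5 = ((-121 + z)/(2*z))/5 = (-121 + z)/(10*z))
1/A(153) = 1/((⅒)*(-121 + 153)/153) = 1/((⅒)*(1/153)*32) = 1/(16/765) = 765/16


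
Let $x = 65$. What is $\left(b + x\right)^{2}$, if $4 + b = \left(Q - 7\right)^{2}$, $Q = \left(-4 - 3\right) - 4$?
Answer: $148225$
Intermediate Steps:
$Q = -11$ ($Q = -7 - 4 = -11$)
$b = 320$ ($b = -4 + \left(-11 - 7\right)^{2} = -4 + \left(-18\right)^{2} = -4 + 324 = 320$)
$\left(b + x\right)^{2} = \left(320 + 65\right)^{2} = 385^{2} = 148225$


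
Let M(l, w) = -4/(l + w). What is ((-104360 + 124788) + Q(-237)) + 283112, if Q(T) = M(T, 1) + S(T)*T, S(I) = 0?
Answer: 17908861/59 ≈ 3.0354e+5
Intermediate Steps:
Q(T) = -4/(1 + T) (Q(T) = -4/(T + 1) + 0*T = -4/(1 + T) + 0 = -4/(1 + T))
((-104360 + 124788) + Q(-237)) + 283112 = ((-104360 + 124788) - 4/(1 - 237)) + 283112 = (20428 - 4/(-236)) + 283112 = (20428 - 4*(-1/236)) + 283112 = (20428 + 1/59) + 283112 = 1205253/59 + 283112 = 17908861/59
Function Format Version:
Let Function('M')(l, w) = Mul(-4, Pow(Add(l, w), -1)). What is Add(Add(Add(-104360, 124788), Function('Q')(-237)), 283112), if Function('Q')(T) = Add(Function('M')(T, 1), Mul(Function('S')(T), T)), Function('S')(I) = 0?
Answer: Rational(17908861, 59) ≈ 3.0354e+5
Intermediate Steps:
Function('Q')(T) = Mul(-4, Pow(Add(1, T), -1)) (Function('Q')(T) = Add(Mul(-4, Pow(Add(T, 1), -1)), Mul(0, T)) = Add(Mul(-4, Pow(Add(1, T), -1)), 0) = Mul(-4, Pow(Add(1, T), -1)))
Add(Add(Add(-104360, 124788), Function('Q')(-237)), 283112) = Add(Add(Add(-104360, 124788), Mul(-4, Pow(Add(1, -237), -1))), 283112) = Add(Add(20428, Mul(-4, Pow(-236, -1))), 283112) = Add(Add(20428, Mul(-4, Rational(-1, 236))), 283112) = Add(Add(20428, Rational(1, 59)), 283112) = Add(Rational(1205253, 59), 283112) = Rational(17908861, 59)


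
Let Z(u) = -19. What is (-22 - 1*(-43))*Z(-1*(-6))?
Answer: -399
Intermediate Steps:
(-22 - 1*(-43))*Z(-1*(-6)) = (-22 - 1*(-43))*(-19) = (-22 + 43)*(-19) = 21*(-19) = -399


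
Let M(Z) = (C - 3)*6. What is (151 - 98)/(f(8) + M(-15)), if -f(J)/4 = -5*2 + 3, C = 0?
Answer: 53/10 ≈ 5.3000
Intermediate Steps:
f(J) = 28 (f(J) = -4*(-5*2 + 3) = -4*(-10 + 3) = -4*(-7) = 28)
M(Z) = -18 (M(Z) = (0 - 3)*6 = -3*6 = -18)
(151 - 98)/(f(8) + M(-15)) = (151 - 98)/(28 - 18) = 53/10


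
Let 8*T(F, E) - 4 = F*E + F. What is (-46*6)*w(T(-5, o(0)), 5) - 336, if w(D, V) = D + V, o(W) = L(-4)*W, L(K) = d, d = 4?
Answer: -3363/2 ≈ -1681.5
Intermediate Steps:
L(K) = 4
o(W) = 4*W
T(F, E) = ½ + F/8 + E*F/8 (T(F, E) = ½ + (F*E + F)/8 = ½ + (E*F + F)/8 = ½ + (F + E*F)/8 = ½ + (F/8 + E*F/8) = ½ + F/8 + E*F/8)
(-46*6)*w(T(-5, o(0)), 5) - 336 = (-46*6)*((½ + (⅛)*(-5) + (⅛)*(4*0)*(-5)) + 5) - 336 = -276*((½ - 5/8 + (⅛)*0*(-5)) + 5) - 336 = -276*((½ - 5/8 + 0) + 5) - 336 = -276*(-⅛ + 5) - 336 = -276*39/8 - 336 = -2691/2 - 336 = -3363/2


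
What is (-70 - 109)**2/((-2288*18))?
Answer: -32041/41184 ≈ -0.77800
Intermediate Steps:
(-70 - 109)**2/((-2288*18)) = (-179)**2/(-41184) = 32041*(-1/41184) = -32041/41184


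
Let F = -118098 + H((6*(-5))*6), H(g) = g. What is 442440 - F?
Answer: 560718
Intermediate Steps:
F = -118278 (F = -118098 + (6*(-5))*6 = -118098 - 30*6 = -118098 - 180 = -118278)
442440 - F = 442440 - 1*(-118278) = 442440 + 118278 = 560718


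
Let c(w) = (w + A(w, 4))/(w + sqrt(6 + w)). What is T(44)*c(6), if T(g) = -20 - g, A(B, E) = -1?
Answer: -80 + 80*sqrt(3)/3 ≈ -33.812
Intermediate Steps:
c(w) = (-1 + w)/(w + sqrt(6 + w)) (c(w) = (w - 1)/(w + sqrt(6 + w)) = (-1 + w)/(w + sqrt(6 + w)))
T(44)*c(6) = (-20 - 1*44)*((-1 + 6)/(6 + sqrt(6 + 6))) = (-20 - 44)*(5/(6 + sqrt(12))) = -64*5/(6 + 2*sqrt(3)) = -320/(6 + 2*sqrt(3))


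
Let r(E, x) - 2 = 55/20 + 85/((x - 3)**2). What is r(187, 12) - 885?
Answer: -284861/324 ≈ -879.20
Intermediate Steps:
r(E, x) = 19/4 + 85/(-3 + x)**2 (r(E, x) = 2 + (55/20 + 85/((x - 3)**2)) = 2 + (55*(1/20) + 85/((-3 + x)**2)) = 2 + (11/4 + 85/(-3 + x)**2) = 19/4 + 85/(-3 + x)**2)
r(187, 12) - 885 = (19/4 + 85/(-3 + 12)**2) - 885 = (19/4 + 85/9**2) - 885 = (19/4 + 85*(1/81)) - 885 = (19/4 + 85/81) - 885 = 1879/324 - 885 = -284861/324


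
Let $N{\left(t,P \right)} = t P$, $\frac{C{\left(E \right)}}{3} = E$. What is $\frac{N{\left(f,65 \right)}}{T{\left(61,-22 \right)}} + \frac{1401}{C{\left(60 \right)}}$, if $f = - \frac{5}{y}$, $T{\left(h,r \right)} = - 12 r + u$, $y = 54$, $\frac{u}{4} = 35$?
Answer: $\frac{847381}{109080} \approx 7.7684$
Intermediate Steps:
$u = 140$ ($u = 4 \cdot 35 = 140$)
$T{\left(h,r \right)} = 140 - 12 r$ ($T{\left(h,r \right)} = - 12 r + 140 = 140 - 12 r$)
$C{\left(E \right)} = 3 E$
$f = - \frac{5}{54} \approx -0.092593$
$N{\left(t,P \right)} = P t$
$\frac{N{\left(f,65 \right)}}{T{\left(61,-22 \right)}} + \frac{1401}{C{\left(60 \right)}} = \frac{65 \left(- \frac{5}{54}\right)}{140 - -264} + \frac{1401}{3 \cdot 60} = - \frac{325}{54 \left(140 + 264\right)} + \frac{1401}{180} = - \frac{325}{54 \cdot 404} + 1401 \cdot \frac{1}{180} = \left(- \frac{325}{54}\right) \frac{1}{404} + \frac{467}{60} = - \frac{325}{21816} + \frac{467}{60} = \frac{847381}{109080}$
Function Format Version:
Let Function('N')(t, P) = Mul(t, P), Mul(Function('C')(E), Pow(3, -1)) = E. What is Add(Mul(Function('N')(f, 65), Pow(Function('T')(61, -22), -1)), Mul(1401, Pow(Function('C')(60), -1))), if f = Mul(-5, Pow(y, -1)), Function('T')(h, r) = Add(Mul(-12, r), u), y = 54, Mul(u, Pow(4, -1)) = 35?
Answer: Rational(847381, 109080) ≈ 7.7684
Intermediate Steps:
u = 140 (u = Mul(4, 35) = 140)
Function('T')(h, r) = Add(140, Mul(-12, r)) (Function('T')(h, r) = Add(Mul(-12, r), 140) = Add(140, Mul(-12, r)))
Function('C')(E) = Mul(3, E)
f = Rational(-5, 54) (f = Mul(-5, Pow(54, -1)) = Mul(-5, Rational(1, 54)) = Rational(-5, 54) ≈ -0.092593)
Function('N')(t, P) = Mul(P, t)
Add(Mul(Function('N')(f, 65), Pow(Function('T')(61, -22), -1)), Mul(1401, Pow(Function('C')(60), -1))) = Add(Mul(Mul(65, Rational(-5, 54)), Pow(Add(140, Mul(-12, -22)), -1)), Mul(1401, Pow(Mul(3, 60), -1))) = Add(Mul(Rational(-325, 54), Pow(Add(140, 264), -1)), Mul(1401, Pow(180, -1))) = Add(Mul(Rational(-325, 54), Pow(404, -1)), Mul(1401, Rational(1, 180))) = Add(Mul(Rational(-325, 54), Rational(1, 404)), Rational(467, 60)) = Add(Rational(-325, 21816), Rational(467, 60)) = Rational(847381, 109080)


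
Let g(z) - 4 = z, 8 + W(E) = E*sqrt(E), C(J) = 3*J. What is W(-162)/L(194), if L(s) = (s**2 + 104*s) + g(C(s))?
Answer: -4/29199 - 243*I*sqrt(2)/9733 ≈ -0.00013699 - 0.035308*I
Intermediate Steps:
W(E) = -8 + E**(3/2) (W(E) = -8 + E*sqrt(E) = -8 + E**(3/2))
g(z) = 4 + z
L(s) = 4 + s**2 + 107*s (L(s) = (s**2 + 104*s) + (4 + 3*s) = 4 + s**2 + 107*s)
W(-162)/L(194) = (-8 + (-162)**(3/2))/(4 + 194**2 + 107*194) = (-8 - 1458*I*sqrt(2))/(4 + 37636 + 20758) = (-8 - 1458*I*sqrt(2))/58398 = (-8 - 1458*I*sqrt(2))*(1/58398) = -4/29199 - 243*I*sqrt(2)/9733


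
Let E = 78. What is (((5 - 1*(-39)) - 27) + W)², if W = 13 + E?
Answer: 11664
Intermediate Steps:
W = 91 (W = 13 + 78 = 91)
(((5 - 1*(-39)) - 27) + W)² = (((5 - 1*(-39)) - 27) + 91)² = (((5 + 39) - 27) + 91)² = ((44 - 27) + 91)² = (17 + 91)² = 108² = 11664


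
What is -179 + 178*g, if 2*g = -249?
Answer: -22340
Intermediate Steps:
g = -249/2 (g = (½)*(-249) = -249/2 ≈ -124.50)
-179 + 178*g = -179 + 178*(-249/2) = -179 - 22161 = -22340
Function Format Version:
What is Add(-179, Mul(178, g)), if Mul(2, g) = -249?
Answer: -22340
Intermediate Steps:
g = Rational(-249, 2) (g = Mul(Rational(1, 2), -249) = Rational(-249, 2) ≈ -124.50)
Add(-179, Mul(178, g)) = Add(-179, Mul(178, Rational(-249, 2))) = Add(-179, -22161) = -22340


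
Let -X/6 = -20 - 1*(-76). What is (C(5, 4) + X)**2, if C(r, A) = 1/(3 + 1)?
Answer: 1803649/16 ≈ 1.1273e+5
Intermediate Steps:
C(r, A) = 1/4
X = -336 (X = -6*(-20 - 1*(-76)) = -6*(-20 + 76) = -6*56 = -336)
(C(5, 4) + X)**2 = (1/4 - 336)**2 = (-1343/4)**2 = 1803649/16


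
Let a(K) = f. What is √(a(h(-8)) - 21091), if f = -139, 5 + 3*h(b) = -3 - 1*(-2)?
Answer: I*√21230 ≈ 145.71*I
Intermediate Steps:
h(b) = -2 (h(b) = -5/3 + (-3 - 1*(-2))/3 = -5/3 + (-3 + 2)/3 = -5/3 + (⅓)*(-1) = -5/3 - ⅓ = -2)
a(K) = -139
√(a(h(-8)) - 21091) = √(-139 - 21091) = √(-21230) = I*√21230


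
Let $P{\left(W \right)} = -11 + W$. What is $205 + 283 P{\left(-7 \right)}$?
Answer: $-4889$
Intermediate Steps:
$205 + 283 P{\left(-7 \right)} = 205 + 283 \left(-11 - 7\right) = 205 + 283 \left(-18\right) = 205 - 5094 = -4889$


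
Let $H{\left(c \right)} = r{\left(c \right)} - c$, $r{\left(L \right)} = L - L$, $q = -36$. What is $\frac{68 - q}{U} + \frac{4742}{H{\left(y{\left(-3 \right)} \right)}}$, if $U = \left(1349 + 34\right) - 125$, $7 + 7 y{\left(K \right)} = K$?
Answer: $\frac{10439773}{3145} \approx 3319.5$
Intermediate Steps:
$y{\left(K \right)} = -1 + \frac{K}{7}$
$r{\left(L \right)} = 0$
$H{\left(c \right)} = - c$ ($H{\left(c \right)} = 0 - c = - c$)
$U = 1258$ ($U = 1383 + \left(-341 + 216\right) = 1383 - 125 = 1258$)
$\frac{68 - q}{U} + \frac{4742}{H{\left(y{\left(-3 \right)} \right)}} = \frac{68 - -36}{1258} + \frac{4742}{\left(-1\right) \left(-1 + \frac{1}{7} \left(-3\right)\right)} = \left(68 + 36\right) \frac{1}{1258} + \frac{4742}{\left(-1\right) \left(-1 - \frac{3}{7}\right)} = 104 \cdot \frac{1}{1258} + \frac{4742}{\left(-1\right) \left(- \frac{10}{7}\right)} = \frac{52}{629} + \frac{4742}{\frac{10}{7}} = \frac{52}{629} + 4742 \cdot \frac{7}{10} = \frac{52}{629} + \frac{16597}{5} = \frac{10439773}{3145}$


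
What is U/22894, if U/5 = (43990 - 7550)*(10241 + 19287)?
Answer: 2690000800/11447 ≈ 2.3500e+5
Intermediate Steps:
U = 5380001600 (U = 5*((43990 - 7550)*(10241 + 19287)) = 5*(36440*29528) = 5*1076000320 = 5380001600)
U/22894 = 5380001600/22894 = 5380001600*(1/22894) = 2690000800/11447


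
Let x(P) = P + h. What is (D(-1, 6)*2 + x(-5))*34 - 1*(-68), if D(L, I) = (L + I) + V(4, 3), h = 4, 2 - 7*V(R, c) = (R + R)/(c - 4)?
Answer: 3298/7 ≈ 471.14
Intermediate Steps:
V(R, c) = 2/7 - 2*R/(7*(-4 + c)) (V(R, c) = 2/7 - (R + R)/(7*(c - 4)) = 2/7 - 2*R/(7*(-4 + c)))
D(L, I) = 10/7 + I + L (D(L, I) = (L + I) + 2*(-4 + 3 - 1*4)/(7*(-4 + 3)) = (I + L) + (2/7)*(-4 + 3 - 4)/(-1) = (I + L) + (2/7)*(-1)*(-5) = (I + L) + 10/7 = 10/7 + I + L)
x(P) = 4 + P (x(P) = P + 4 = 4 + P)
(D(-1, 6)*2 + x(-5))*34 - 1*(-68) = ((10/7 + 6 - 1)*2 + (4 - 5))*34 - 1*(-68) = ((45/7)*2 - 1)*34 + 68 = (90/7 - 1)*34 + 68 = (83/7)*34 + 68 = 2822/7 + 68 = 3298/7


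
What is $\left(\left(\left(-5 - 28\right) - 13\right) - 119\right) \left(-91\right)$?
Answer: $15015$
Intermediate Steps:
$\left(\left(\left(-5 - 28\right) - 13\right) - 119\right) \left(-91\right) = \left(\left(-33 - 13\right) - 119\right) \left(-91\right) = \left(-46 - 119\right) \left(-91\right) = \left(-165\right) \left(-91\right) = 15015$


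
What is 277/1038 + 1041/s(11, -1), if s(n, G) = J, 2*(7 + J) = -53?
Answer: -2142557/69546 ≈ -30.808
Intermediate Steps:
J = -67/2 (J = -7 + (½)*(-53) = -7 - 53/2 = -67/2 ≈ -33.500)
s(n, G) = -67/2
277/1038 + 1041/s(11, -1) = 277/1038 + 1041/(-67/2) = 277*(1/1038) + 1041*(-2/67) = 277/1038 - 2082/67 = -2142557/69546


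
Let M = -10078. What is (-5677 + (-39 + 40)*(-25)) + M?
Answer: -15780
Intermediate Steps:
(-5677 + (-39 + 40)*(-25)) + M = (-5677 + (-39 + 40)*(-25)) - 10078 = (-5677 + 1*(-25)) - 10078 = (-5677 - 25) - 10078 = -5702 - 10078 = -15780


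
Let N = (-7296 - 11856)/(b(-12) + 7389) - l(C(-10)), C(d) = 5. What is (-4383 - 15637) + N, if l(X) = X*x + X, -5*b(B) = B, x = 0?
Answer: -246719895/12319 ≈ -20028.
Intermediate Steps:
b(B) = -B/5
l(X) = X (l(X) = X*0 + X = 0 + X = X)
N = -93515/12319 (N = (-7296 - 11856)/(-⅕*(-12) + 7389) - 1*5 = -19152/(12/5 + 7389) - 5 = -19152/36957/5 - 5 = -19152*5/36957 - 5 = -31920/12319 - 5 = -93515/12319 ≈ -7.5911)
(-4383 - 15637) + N = (-4383 - 15637) - 93515/12319 = -20020 - 93515/12319 = -246719895/12319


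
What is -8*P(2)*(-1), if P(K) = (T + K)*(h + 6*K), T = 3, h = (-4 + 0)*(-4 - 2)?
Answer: 1440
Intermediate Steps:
h = 24 (h = -4*(-6) = 24)
P(K) = (3 + K)*(24 + 6*K)
-8*P(2)*(-1) = -8*(72 + 6*2² + 42*2)*(-1) = -8*(72 + 6*4 + 84)*(-1) = -8*(72 + 24 + 84)*(-1) = -8*180*(-1) = -1440*(-1) = 1440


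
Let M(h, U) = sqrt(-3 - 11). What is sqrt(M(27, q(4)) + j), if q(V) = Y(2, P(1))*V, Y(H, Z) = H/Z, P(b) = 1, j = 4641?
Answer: sqrt(4641 + I*sqrt(14)) ≈ 68.125 + 0.0275*I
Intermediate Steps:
q(V) = 2*V (q(V) = (2/1)*V = (2*1)*V = 2*V)
M(h, U) = I*sqrt(14) (M(h, U) = sqrt(-14) = I*sqrt(14))
sqrt(M(27, q(4)) + j) = sqrt(I*sqrt(14) + 4641) = sqrt(4641 + I*sqrt(14))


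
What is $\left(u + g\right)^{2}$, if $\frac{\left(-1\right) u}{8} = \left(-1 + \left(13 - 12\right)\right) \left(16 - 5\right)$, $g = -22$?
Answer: $484$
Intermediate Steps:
$u = 0$ ($u = - 8 \left(-1 + \left(13 - 12\right)\right) \left(16 - 5\right) = - 8 \left(-1 + \left(13 - 12\right)\right) 11 = - 8 \left(-1 + 1\right) 11 = - 8 \cdot 0 \cdot 11 = \left(-8\right) 0 = 0$)
$\left(u + g\right)^{2} = \left(0 - 22\right)^{2} = \left(-22\right)^{2} = 484$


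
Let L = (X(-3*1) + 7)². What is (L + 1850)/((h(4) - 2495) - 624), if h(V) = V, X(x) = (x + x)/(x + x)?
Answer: -1914/3115 ≈ -0.61445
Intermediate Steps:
X(x) = 1 (X(x) = (2*x)/((2*x)) = (2*x)*(1/(2*x)) = 1)
L = 64 (L = (1 + 7)² = 8² = 64)
(L + 1850)/((h(4) - 2495) - 624) = (64 + 1850)/((4 - 2495) - 624) = 1914/(-2491 - 624) = 1914/(-3115) = 1914*(-1/3115) = -1914/3115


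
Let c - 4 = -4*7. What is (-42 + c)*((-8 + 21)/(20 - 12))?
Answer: -429/4 ≈ -107.25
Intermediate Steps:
c = -24 (c = 4 - 4*7 = 4 - 28 = -24)
(-42 + c)*((-8 + 21)/(20 - 12)) = (-42 - 24)*((-8 + 21)/(20 - 12)) = -858/8 = -66*13/8 = -429/4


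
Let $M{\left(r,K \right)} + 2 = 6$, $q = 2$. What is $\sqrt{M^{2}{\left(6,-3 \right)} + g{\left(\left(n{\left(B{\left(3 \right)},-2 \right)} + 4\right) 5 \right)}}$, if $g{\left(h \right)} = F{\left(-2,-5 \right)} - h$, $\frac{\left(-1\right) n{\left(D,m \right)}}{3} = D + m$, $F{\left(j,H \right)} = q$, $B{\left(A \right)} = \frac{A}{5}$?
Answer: $i \sqrt{23} \approx 4.7958 i$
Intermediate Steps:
$M{\left(r,K \right)} = 4$ ($M{\left(r,K \right)} = -2 + 6 = 4$)
$B{\left(A \right)} = \frac{A}{5}$ ($B{\left(A \right)} = A \frac{1}{5} = \frac{A}{5}$)
$F{\left(j,H \right)} = 2$
$n{\left(D,m \right)} = - 3 D - 3 m$ ($n{\left(D,m \right)} = - 3 \left(D + m\right) = - 3 D - 3 m$)
$g{\left(h \right)} = 2 - h$
$\sqrt{M^{2}{\left(6,-3 \right)} + g{\left(\left(n{\left(B{\left(3 \right)},-2 \right)} + 4\right) 5 \right)}} = \sqrt{4^{2} + \left(2 - \left(\left(- 3 \cdot \frac{1}{5} \cdot 3 - -6\right) + 4\right) 5\right)} = \sqrt{16 + \left(2 - \left(\left(\left(-3\right) \frac{3}{5} + 6\right) + 4\right) 5\right)} = \sqrt{16 + \left(2 - \left(\left(- \frac{9}{5} + 6\right) + 4\right) 5\right)} = \sqrt{16 + \left(2 - \left(\frac{21}{5} + 4\right) 5\right)} = \sqrt{16 + \left(2 - \frac{41}{5} \cdot 5\right)} = \sqrt{16 + \left(2 - 41\right)} = \sqrt{16 - 39} = \sqrt{-23} = i \sqrt{23}$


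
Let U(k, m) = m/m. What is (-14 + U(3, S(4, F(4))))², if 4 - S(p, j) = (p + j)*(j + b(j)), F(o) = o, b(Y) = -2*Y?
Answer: 169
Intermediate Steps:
S(p, j) = 4 + j*(j + p) (S(p, j) = 4 - (p + j)*(j - 2*j) = 4 - (j + p)*(-j) = 4 - (-1)*j*(j + p) = 4 + j*(j + p))
U(k, m) = 1
(-14 + U(3, S(4, F(4))))² = (-14 + 1)² = (-13)² = 169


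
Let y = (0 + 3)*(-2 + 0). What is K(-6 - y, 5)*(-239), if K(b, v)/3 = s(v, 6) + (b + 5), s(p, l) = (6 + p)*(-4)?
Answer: 27963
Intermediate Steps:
s(p, l) = -24 - 4*p
y = -6 (y = 3*(-2) = -6)
K(b, v) = -57 - 12*v + 3*b (K(b, v) = 3*((-24 - 4*v) + (b + 5)) = 3*((-24 - 4*v) + (5 + b)) = 3*(-19 + b - 4*v) = -57 - 12*v + 3*b)
K(-6 - y, 5)*(-239) = (-57 - 12*5 + 3*(-6 - 1*(-6)))*(-239) = (-57 - 60 + 3*(-6 + 6))*(-239) = (-57 - 60 + 3*0)*(-239) = (-57 - 60 + 0)*(-239) = -117*(-239) = 27963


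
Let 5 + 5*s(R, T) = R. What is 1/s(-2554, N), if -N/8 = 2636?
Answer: -5/2559 ≈ -0.0019539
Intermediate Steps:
N = -21088 (N = -8*2636 = -21088)
s(R, T) = -1 + R/5
1/s(-2554, N) = 1/(-1 + (⅕)*(-2554)) = 1/(-1 - 2554/5) = 1/(-2559/5) = -5/2559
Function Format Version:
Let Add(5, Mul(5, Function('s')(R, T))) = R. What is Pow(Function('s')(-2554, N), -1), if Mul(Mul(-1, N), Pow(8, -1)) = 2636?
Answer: Rational(-5, 2559) ≈ -0.0019539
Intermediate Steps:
N = -21088 (N = Mul(-8, 2636) = -21088)
Function('s')(R, T) = Add(-1, Mul(Rational(1, 5), R))
Pow(Function('s')(-2554, N), -1) = Pow(Add(-1, Mul(Rational(1, 5), -2554)), -1) = Pow(Add(-1, Rational(-2554, 5)), -1) = Pow(Rational(-2559, 5), -1) = Rational(-5, 2559)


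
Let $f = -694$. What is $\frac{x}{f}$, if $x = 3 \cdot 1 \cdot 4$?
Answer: $- \frac{6}{347} \approx -0.017291$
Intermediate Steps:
$x = 12$ ($x = 3 \cdot 4 = 12$)
$\frac{x}{f} = \frac{12}{-694} = 12 \left(- \frac{1}{694}\right) = - \frac{6}{347}$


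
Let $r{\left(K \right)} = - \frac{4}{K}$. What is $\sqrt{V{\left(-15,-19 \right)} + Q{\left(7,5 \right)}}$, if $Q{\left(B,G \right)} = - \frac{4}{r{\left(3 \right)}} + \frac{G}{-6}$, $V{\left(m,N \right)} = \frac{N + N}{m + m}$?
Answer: $\frac{\sqrt{3090}}{30} \approx 1.8529$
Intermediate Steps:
$V{\left(m,N \right)} = \frac{N}{m}$ ($V{\left(m,N \right)} = \frac{2 N}{2 m} = 2 N \frac{1}{2 m} = \frac{N}{m}$)
$Q{\left(B,G \right)} = 3 - \frac{G}{6}$ ($Q{\left(B,G \right)} = - \frac{4}{\left(-4\right) \frac{1}{3}} + \frac{G}{-6} = - \frac{4}{\left(-4\right) \frac{1}{3}} + G \left(- \frac{1}{6}\right) = - \frac{4}{- \frac{4}{3}} - \frac{G}{6} = \left(-4\right) \left(- \frac{3}{4}\right) - \frac{G}{6} = 3 - \frac{G}{6}$)
$\sqrt{V{\left(-15,-19 \right)} + Q{\left(7,5 \right)}} = \sqrt{- \frac{19}{-15} + \left(3 - \frac{5}{6}\right)} = \sqrt{\left(-19\right) \left(- \frac{1}{15}\right) + \left(3 - \frac{5}{6}\right)} = \sqrt{\frac{19}{15} + \frac{13}{6}} = \sqrt{\frac{103}{30}} = \frac{\sqrt{3090}}{30}$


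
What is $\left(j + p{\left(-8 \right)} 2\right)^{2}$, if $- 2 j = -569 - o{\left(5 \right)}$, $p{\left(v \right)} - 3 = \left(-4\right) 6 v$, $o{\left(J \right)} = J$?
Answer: $458329$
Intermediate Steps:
$p{\left(v \right)} = 3 - 24 v$ ($p{\left(v \right)} = 3 + \left(-4\right) 6 v = 3 - 24 v$)
$j = 287$ ($j = - \frac{-569 - 5}{2} = \left(- \frac{1}{2}\right) \left(-574\right) = 287$)
$\left(j + p{\left(-8 \right)} 2\right)^{2} = \left(287 + \left(3 - -192\right) 2\right)^{2} = \left(287 + \left(3 + 192\right) 2\right)^{2} = \left(287 + 195 \cdot 2\right)^{2} = \left(287 + 390\right)^{2} = 677^{2} = 458329$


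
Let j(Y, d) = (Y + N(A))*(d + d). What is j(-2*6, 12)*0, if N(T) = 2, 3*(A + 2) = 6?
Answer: 0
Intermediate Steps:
A = 0 (A = -2 + (1/3)*6 = -2 + 2 = 0)
j(Y, d) = 2*d*(2 + Y) (j(Y, d) = (Y + 2)*(d + d) = (2 + Y)*(2*d) = 2*d*(2 + Y))
j(-2*6, 12)*0 = (2*12*(2 - 2*6))*0 = (2*12*(2 - 12))*0 = (2*12*(-10))*0 = -240*0 = 0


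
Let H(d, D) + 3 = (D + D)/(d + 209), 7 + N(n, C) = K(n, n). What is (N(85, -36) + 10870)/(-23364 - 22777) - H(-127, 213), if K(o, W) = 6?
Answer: -4598319/1891781 ≈ -2.4307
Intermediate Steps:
N(n, C) = -1 (N(n, C) = -7 + 6 = -1)
H(d, D) = -3 + 2*D/(209 + d) (H(d, D) = -3 + (D + D)/(d + 209) = -3 + (2*D)/(209 + d) = -3 + 2*D/(209 + d))
(N(85, -36) + 10870)/(-23364 - 22777) - H(-127, 213) = (-1 + 10870)/(-23364 - 22777) - (-627 - 3*(-127) + 2*213)/(209 - 127) = 10869/(-46141) - (-627 + 381 + 426)/82 = 10869*(-1/46141) - 180/82 = -10869/46141 - 1*90/41 = -10869/46141 - 90/41 = -4598319/1891781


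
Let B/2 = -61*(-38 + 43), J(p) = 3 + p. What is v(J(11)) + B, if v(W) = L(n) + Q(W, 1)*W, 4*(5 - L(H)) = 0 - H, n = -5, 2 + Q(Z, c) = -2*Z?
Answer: -4105/4 ≈ -1026.3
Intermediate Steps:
Q(Z, c) = -2 - 2*Z
L(H) = 5 + H/4 (L(H) = 5 - (0 - H)/4 = 5 - (-1)*H/4 = 5 + H/4)
v(W) = 15/4 + W*(-2 - 2*W) (v(W) = (5 + (¼)*(-5)) + (-2 - 2*W)*W = (5 - 5/4) + W*(-2 - 2*W) = 15/4 + W*(-2 - 2*W))
B = -610 (B = 2*(-61*(-38 + 43)) = 2*(-61*5) = 2*(-305) = -610)
v(J(11)) + B = (15/4 - 2*(3 + 11)*(1 + (3 + 11))) - 610 = (15/4 - 2*14*(1 + 14)) - 610 = (15/4 - 2*14*15) - 610 = (15/4 - 420) - 610 = -1665/4 - 610 = -4105/4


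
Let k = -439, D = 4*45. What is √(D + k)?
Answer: I*√259 ≈ 16.093*I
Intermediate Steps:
D = 180
√(D + k) = √(180 - 439) = √(-259) = I*√259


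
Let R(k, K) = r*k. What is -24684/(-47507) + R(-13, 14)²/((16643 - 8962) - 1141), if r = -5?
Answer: 72430087/62139156 ≈ 1.1656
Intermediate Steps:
R(k, K) = -5*k
-24684/(-47507) + R(-13, 14)²/((16643 - 8962) - 1141) = -24684/(-47507) + (-5*(-13))²/((16643 - 8962) - 1141) = -24684*(-1/47507) + 65²/(7681 - 1141) = 24684/47507 + 4225/6540 = 24684/47507 + 4225*(1/6540) = 24684/47507 + 845/1308 = 72430087/62139156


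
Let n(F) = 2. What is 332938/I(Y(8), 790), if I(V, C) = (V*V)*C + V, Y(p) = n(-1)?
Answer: 166469/1581 ≈ 105.29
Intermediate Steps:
Y(p) = 2
I(V, C) = V + C*V² (I(V, C) = V²*C + V = C*V² + V = V + C*V²)
332938/I(Y(8), 790) = 332938/((2*(1 + 790*2))) = 332938/((2*(1 + 1580))) = 332938/((2*1581)) = 332938/3162 = 332938*(1/3162) = 166469/1581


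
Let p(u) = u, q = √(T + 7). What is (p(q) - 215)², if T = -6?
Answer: 45796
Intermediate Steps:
q = 1 (q = √(-6 + 7) = √1 = 1)
(p(q) - 215)² = (1 - 215)² = (-214)² = 45796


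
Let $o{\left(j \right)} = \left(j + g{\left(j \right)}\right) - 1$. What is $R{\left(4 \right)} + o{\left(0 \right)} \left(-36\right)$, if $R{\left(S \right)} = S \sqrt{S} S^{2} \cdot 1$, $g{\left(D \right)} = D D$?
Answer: $164$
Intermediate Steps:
$g{\left(D \right)} = D^{2}$
$o{\left(j \right)} = -1 + j + j^{2}$ ($o{\left(j \right)} = \left(j + j^{2}\right) - 1 = -1 + j + j^{2}$)
$R{\left(S \right)} = S^{\frac{7}{2}}$ ($R{\left(S \right)} = S^{\frac{3}{2}} S^{2} \cdot 1 = S^{\frac{7}{2}} \cdot 1 = S^{\frac{7}{2}}$)
$R{\left(4 \right)} + o{\left(0 \right)} \left(-36\right) = 4^{\frac{7}{2}} + \left(-1 + 0 + 0^{2}\right) \left(-36\right) = 128 + \left(-1 + 0 + 0\right) \left(-36\right) = 128 - -36 = 128 + 36 = 164$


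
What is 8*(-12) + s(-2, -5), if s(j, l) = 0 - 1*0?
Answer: -96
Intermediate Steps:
s(j, l) = 0 (s(j, l) = 0 + 0 = 0)
8*(-12) + s(-2, -5) = 8*(-12) + 0 = -96 + 0 = -96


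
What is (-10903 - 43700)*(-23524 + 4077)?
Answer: 1061864541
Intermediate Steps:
(-10903 - 43700)*(-23524 + 4077) = -54603*(-19447) = 1061864541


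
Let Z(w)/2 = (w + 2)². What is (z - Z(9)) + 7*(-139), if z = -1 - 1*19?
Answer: -1235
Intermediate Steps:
Z(w) = 2*(2 + w)² (Z(w) = 2*(w + 2)² = 2*(2 + w)²)
z = -20 (z = -1 - 19 = -20)
(z - Z(9)) + 7*(-139) = (-20 - 2*(2 + 9)²) + 7*(-139) = (-20 - 2*11²) - 973 = (-20 - 2*121) - 973 = (-20 - 1*242) - 973 = (-20 - 242) - 973 = -262 - 973 = -1235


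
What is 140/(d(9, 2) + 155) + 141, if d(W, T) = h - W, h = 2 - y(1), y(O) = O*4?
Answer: 5111/36 ≈ 141.97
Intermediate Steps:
y(O) = 4*O
h = -2 (h = 2 - 4 = -2)
d(W, T) = -2 - W
140/(d(9, 2) + 155) + 141 = 140/((-2 - 1*9) + 155) + 141 = 140/((-2 - 9) + 155) + 141 = 140/(-11 + 155) + 141 = 140/144 + 141 = (1/144)*140 + 141 = 35/36 + 141 = 5111/36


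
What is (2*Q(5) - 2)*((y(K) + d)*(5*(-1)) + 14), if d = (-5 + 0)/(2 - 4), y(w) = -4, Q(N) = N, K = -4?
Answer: 172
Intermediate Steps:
d = 5/2 (d = -5/(-2) = -5*(-1/2) = 5/2 ≈ 2.5000)
(2*Q(5) - 2)*((y(K) + d)*(5*(-1)) + 14) = (2*5 - 2)*((-4 + 5/2)*(5*(-1)) + 14) = (10 - 2)*(-3/2*(-5) + 14) = 8*(15/2 + 14) = 8*(43/2) = 172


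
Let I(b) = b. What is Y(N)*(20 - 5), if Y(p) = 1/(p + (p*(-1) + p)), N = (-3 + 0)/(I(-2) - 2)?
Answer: 20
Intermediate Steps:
N = ¾ (N = (-3 + 0)/(-2 - 2) = -3/(-4) = -3*(-¼) = ¾ ≈ 0.75000)
Y(p) = 1/p (Y(p) = 1/(p + (-p + p)) = 1/(p + 0) = 1/p)
Y(N)*(20 - 5) = (20 - 5)/(¾) = (4/3)*15 = 20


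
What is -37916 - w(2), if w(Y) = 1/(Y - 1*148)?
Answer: -5535735/146 ≈ -37916.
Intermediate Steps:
w(Y) = 1/(-148 + Y) (w(Y) = 1/(Y - 148) = 1/(-148 + Y))
-37916 - w(2) = -37916 - 1/(-148 + 2) = -37916 - 1/(-146) = -37916 - 1*(-1/146) = -37916 + 1/146 = -5535735/146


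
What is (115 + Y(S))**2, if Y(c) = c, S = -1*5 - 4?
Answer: 11236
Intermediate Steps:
S = -9 (S = -5 - 4 = -9)
(115 + Y(S))**2 = (115 - 9)**2 = 106**2 = 11236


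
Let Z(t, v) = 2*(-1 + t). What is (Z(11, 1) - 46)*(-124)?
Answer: 3224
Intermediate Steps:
Z(t, v) = -2 + 2*t
(Z(11, 1) - 46)*(-124) = ((-2 + 2*11) - 46)*(-124) = ((-2 + 22) - 46)*(-124) = (20 - 46)*(-124) = -26*(-124) = 3224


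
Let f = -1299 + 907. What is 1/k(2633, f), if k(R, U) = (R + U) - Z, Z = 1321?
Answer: 1/920 ≈ 0.0010870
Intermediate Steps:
f = -392
k(R, U) = -1321 + R + U (k(R, U) = (R + U) - 1*1321 = (R + U) - 1321 = -1321 + R + U)
1/k(2633, f) = 1/(-1321 + 2633 - 392) = 1/920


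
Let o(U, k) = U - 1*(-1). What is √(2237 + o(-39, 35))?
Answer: √2199 ≈ 46.893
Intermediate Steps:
o(U, k) = 1 + U (o(U, k) = U + 1 = 1 + U)
√(2237 + o(-39, 35)) = √(2237 + (1 - 39)) = √(2237 - 38) = √2199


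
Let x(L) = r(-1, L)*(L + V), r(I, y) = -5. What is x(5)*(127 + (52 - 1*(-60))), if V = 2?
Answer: -8365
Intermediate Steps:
x(L) = -10 - 5*L (x(L) = -5*(L + 2) = -5*(2 + L) = -10 - 5*L)
x(5)*(127 + (52 - 1*(-60))) = (-10 - 5*5)*(127 + (52 - 1*(-60))) = (-10 - 25)*(127 + (52 + 60)) = -35*(127 + 112) = -35*239 = -8365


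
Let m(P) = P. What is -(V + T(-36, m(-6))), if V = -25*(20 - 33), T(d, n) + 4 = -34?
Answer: -287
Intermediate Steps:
T(d, n) = -38 (T(d, n) = -4 - 34 = -38)
V = 325 (V = -25*(-13) = 325)
-(V + T(-36, m(-6))) = -(325 - 38) = -1*287 = -287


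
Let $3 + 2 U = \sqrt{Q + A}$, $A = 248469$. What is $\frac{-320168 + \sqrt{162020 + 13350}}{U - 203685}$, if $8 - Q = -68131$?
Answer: $\frac{86951865776}{55317481507} - \frac{271582 \sqrt{175370}}{55317481507} - \frac{16 \sqrt{867555390}}{165952444521} + \frac{5122688 \sqrt{4947}}{165952444521} \approx 1.572$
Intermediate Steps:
$Q = 68139$ ($Q = 8 - -68131 = 8 + 68131 = 68139$)
$U = - \frac{3}{2} + 4 \sqrt{4947}$ ($U = - \frac{3}{2} + \frac{\sqrt{68139 + 248469}}{2} = - \frac{3}{2} + \frac{\sqrt{316608}}{2} = - \frac{3}{2} + \frac{8 \sqrt{4947}}{2} = - \frac{3}{2} + 4 \sqrt{4947} \approx 279.84$)
$\frac{-320168 + \sqrt{162020 + 13350}}{U - 203685} = \frac{-320168 + \sqrt{162020 + 13350}}{\left(- \frac{3}{2} + 4 \sqrt{4947}\right) - 203685} = \frac{-320168 + \sqrt{175370}}{- \frac{407373}{2} + 4 \sqrt{4947}}$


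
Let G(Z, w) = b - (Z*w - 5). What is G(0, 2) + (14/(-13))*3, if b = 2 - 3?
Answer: 10/13 ≈ 0.76923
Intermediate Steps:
b = -1
G(Z, w) = 4 - Z*w (G(Z, w) = -1 - (Z*w - 5) = -1 - (-5 + Z*w) = -1 + (5 - Z*w) = 4 - Z*w)
G(0, 2) + (14/(-13))*3 = (4 - 1*0*2) + (14/(-13))*3 = (4 + 0) + (14*(-1/13))*3 = 4 - 14/13*3 = 4 - 42/13 = 10/13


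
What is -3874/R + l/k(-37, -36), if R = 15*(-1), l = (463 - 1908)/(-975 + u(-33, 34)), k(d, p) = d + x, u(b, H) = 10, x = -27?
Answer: 47847313/185280 ≈ 258.24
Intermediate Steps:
k(d, p) = -27 + d (k(d, p) = d - 27 = -27 + d)
l = 289/193 (l = (463 - 1908)/(-975 + 10) = -1445/(-965) = -1445*(-1/965) = 289/193 ≈ 1.4974)
R = -15
-3874/R + l/k(-37, -36) = -3874/(-15) + 289/(193*(-27 - 37)) = -3874*(-1/15) + (289/193)/(-64) = 3874/15 + (289/193)*(-1/64) = 3874/15 - 289/12352 = 47847313/185280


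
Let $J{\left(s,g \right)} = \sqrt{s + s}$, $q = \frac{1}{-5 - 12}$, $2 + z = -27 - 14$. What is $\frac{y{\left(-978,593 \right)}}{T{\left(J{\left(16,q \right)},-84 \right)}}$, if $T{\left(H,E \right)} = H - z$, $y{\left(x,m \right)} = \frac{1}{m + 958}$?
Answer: $\frac{43}{2818167} - \frac{4 \sqrt{2}}{2818167} \approx 1.3251 \cdot 10^{-5}$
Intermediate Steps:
$z = -43$ ($z = -2 - 41 = -43$)
$q = - \frac{1}{17}$ ($q = \frac{1}{-17} = - \frac{1}{17} \approx -0.058824$)
$y{\left(x,m \right)} = \frac{1}{958 + m}$
$J{\left(s,g \right)} = \sqrt{2} \sqrt{s}$ ($J{\left(s,g \right)} = \sqrt{2 s} = \sqrt{2} \sqrt{s}$)
$T{\left(H,E \right)} = 43 + H$ ($T{\left(H,E \right)} = H - -43 = H + 43 = 43 + H$)
$\frac{y{\left(-978,593 \right)}}{T{\left(J{\left(16,q \right)},-84 \right)}} = \frac{1}{\left(958 + 593\right) \left(43 + \sqrt{2} \sqrt{16}\right)} = \frac{1}{1551 \left(43 + \sqrt{2} \cdot 4\right)} = \frac{1}{1551 \left(43 + 4 \sqrt{2}\right)}$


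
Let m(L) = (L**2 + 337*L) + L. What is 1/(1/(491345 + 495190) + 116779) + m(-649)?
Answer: 23253179037825209/115206570766 ≈ 2.0184e+5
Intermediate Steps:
m(L) = L**2 + 338*L
1/(1/(491345 + 495190) + 116779) + m(-649) = 1/(1/(491345 + 495190) + 116779) - 649*(338 - 649) = 1/(1/986535 + 116779) - 649*(-311) = 1/(1/986535 + 116779) + 201839 = 1/(115206570766/986535) + 201839 = 986535/115206570766 + 201839 = 23253179037825209/115206570766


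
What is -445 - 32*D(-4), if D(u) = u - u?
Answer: -445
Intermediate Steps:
D(u) = 0
-445 - 32*D(-4) = -445 - 32*0 = -445 + 0 = -445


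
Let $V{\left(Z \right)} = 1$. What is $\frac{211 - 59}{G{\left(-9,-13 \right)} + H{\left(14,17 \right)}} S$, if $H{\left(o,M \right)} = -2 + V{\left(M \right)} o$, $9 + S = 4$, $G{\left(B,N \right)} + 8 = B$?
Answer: $152$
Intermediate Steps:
$G{\left(B,N \right)} = -8 + B$
$S = -5$ ($S = -9 + 4 = -5$)
$H{\left(o,M \right)} = -2 + o$ ($H{\left(o,M \right)} = -2 + 1 o = -2 + o$)
$\frac{211 - 59}{G{\left(-9,-13 \right)} + H{\left(14,17 \right)}} S = \frac{211 - 59}{\left(-8 - 9\right) + \left(-2 + 14\right)} \left(-5\right) = \frac{152}{-17 + 12} \left(-5\right) = \frac{152}{-5} \left(-5\right) = 152 \left(- \frac{1}{5}\right) \left(-5\right) = \left(- \frac{152}{5}\right) \left(-5\right) = 152$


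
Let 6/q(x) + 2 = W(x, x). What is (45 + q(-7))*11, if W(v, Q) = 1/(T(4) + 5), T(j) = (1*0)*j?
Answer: 1375/3 ≈ 458.33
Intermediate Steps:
T(j) = 0 (T(j) = 0*j = 0)
W(v, Q) = ⅕ (W(v, Q) = 1/(0 + 5) = 1/5 = ⅕)
q(x) = -10/3 (q(x) = 6/(-2 + ⅕) = 6/(-9/5) = 6*(-5/9) = -10/3)
(45 + q(-7))*11 = (45 - 10/3)*11 = (125/3)*11 = 1375/3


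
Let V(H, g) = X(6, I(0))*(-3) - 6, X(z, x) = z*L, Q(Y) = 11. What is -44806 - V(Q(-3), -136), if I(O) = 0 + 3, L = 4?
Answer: -44728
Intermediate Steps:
I(O) = 3
X(z, x) = 4*z (X(z, x) = z*4 = 4*z)
V(H, g) = -78 (V(H, g) = (4*6)*(-3) - 6 = 24*(-3) - 6 = -72 - 6 = -78)
-44806 - V(Q(-3), -136) = -44806 - 1*(-78) = -44806 + 78 = -44728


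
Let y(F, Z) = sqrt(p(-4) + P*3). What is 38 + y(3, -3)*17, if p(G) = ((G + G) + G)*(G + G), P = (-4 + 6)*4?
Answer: 38 + 34*sqrt(30) ≈ 224.23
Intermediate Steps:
P = 8 (P = 2*4 = 8)
p(G) = 6*G**2 (p(G) = (2*G + G)*(2*G) = (3*G)*(2*G) = 6*G**2)
y(F, Z) = 2*sqrt(30) (y(F, Z) = sqrt(6*(-4)**2 + 8*3) = sqrt(6*16 + 24) = sqrt(96 + 24) = sqrt(120) = 2*sqrt(30))
38 + y(3, -3)*17 = 38 + (2*sqrt(30))*17 = 38 + 34*sqrt(30)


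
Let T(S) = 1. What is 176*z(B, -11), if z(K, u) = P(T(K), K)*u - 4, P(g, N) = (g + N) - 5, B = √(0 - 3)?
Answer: 7040 - 1936*I*√3 ≈ 7040.0 - 3353.3*I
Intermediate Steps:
B = I*√3 (B = √(-3) = I*√3 ≈ 1.732*I)
P(g, N) = -5 + N + g (P(g, N) = (N + g) - 5 = -5 + N + g)
z(K, u) = -4 + u*(-4 + K) (z(K, u) = (-5 + K + 1)*u - 4 = (-4 + K)*u - 4 = u*(-4 + K) - 4 = -4 + u*(-4 + K))
176*z(B, -11) = 176*(-4 - 11*(-4 + I*√3)) = 176*(-4 + (44 - 11*I*√3)) = 176*(40 - 11*I*√3) = 7040 - 1936*I*√3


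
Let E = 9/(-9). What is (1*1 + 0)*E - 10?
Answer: -11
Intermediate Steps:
E = -1 (E = 9*(-⅑) = -1)
(1*1 + 0)*E - 10 = (1*1 + 0)*(-1) - 10 = (1 + 0)*(-1) - 10 = 1*(-1) - 10 = -1 - 10 = -11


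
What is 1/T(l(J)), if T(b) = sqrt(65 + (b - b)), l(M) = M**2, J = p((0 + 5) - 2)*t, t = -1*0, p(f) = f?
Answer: sqrt(65)/65 ≈ 0.12403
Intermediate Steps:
t = 0
J = 0 (J = ((0 + 5) - 2)*0 = (5 - 2)*0 = 3*0 = 0)
T(b) = sqrt(65) (T(b) = sqrt(65 + 0) = sqrt(65))
1/T(l(J)) = 1/(sqrt(65)) = sqrt(65)/65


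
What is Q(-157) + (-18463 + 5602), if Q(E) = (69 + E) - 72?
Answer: -13021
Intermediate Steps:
Q(E) = -3 + E
Q(-157) + (-18463 + 5602) = (-3 - 157) + (-18463 + 5602) = -160 - 12861 = -13021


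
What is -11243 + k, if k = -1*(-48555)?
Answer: 37312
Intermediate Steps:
k = 48555
-11243 + k = -11243 + 48555 = 37312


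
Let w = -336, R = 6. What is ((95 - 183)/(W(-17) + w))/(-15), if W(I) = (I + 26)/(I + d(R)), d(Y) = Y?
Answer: -968/55575 ≈ -0.017418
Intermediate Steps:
W(I) = (26 + I)/(6 + I) (W(I) = (I + 26)/(I + 6) = (26 + I)/(6 + I))
((95 - 183)/(W(-17) + w))/(-15) = ((95 - 183)/((26 - 17)/(6 - 17) - 336))/(-15) = -88/(9/(-11) - 336)*(-1/15) = -88/(-1/11*9 - 336)*(-1/15) = -88/(-9/11 - 336)*(-1/15) = -88/(-3705/11)*(-1/15) = -88*(-11/3705)*(-1/15) = (968/3705)*(-1/15) = -968/55575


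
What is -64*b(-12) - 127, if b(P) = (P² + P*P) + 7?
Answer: -19007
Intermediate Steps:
b(P) = 7 + 2*P² (b(P) = (P² + P²) + 7 = 2*P² + 7 = 7 + 2*P²)
-64*b(-12) - 127 = -64*(7 + 2*(-12)²) - 127 = -64*(7 + 2*144) - 127 = -64*(7 + 288) - 127 = -64*295 - 127 = -18880 - 127 = -19007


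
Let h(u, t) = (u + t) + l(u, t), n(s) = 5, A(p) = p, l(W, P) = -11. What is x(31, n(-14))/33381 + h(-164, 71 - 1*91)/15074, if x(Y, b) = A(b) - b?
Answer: -195/15074 ≈ -0.012936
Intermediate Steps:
h(u, t) = -11 + t + u (h(u, t) = (u + t) - 11 = (t + u) - 11 = -11 + t + u)
x(Y, b) = 0 (x(Y, b) = b - b = 0)
x(31, n(-14))/33381 + h(-164, 71 - 1*91)/15074 = 0/33381 + (-11 + (71 - 1*91) - 164)/15074 = 0*(1/33381) + (-11 + (71 - 91) - 164)*(1/15074) = 0 + (-11 - 20 - 164)*(1/15074) = 0 - 195*1/15074 = 0 - 195/15074 = -195/15074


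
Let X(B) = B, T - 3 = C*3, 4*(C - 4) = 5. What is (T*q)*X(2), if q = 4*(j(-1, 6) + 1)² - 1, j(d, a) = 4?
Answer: 7425/2 ≈ 3712.5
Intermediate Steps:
C = 21/4 (C = 4 + (¼)*5 = 4 + 5/4 = 21/4 ≈ 5.2500)
T = 75/4 (T = 3 + (21/4)*3 = 3 + 63/4 = 75/4 ≈ 18.750)
q = 99 (q = 4*(4 + 1)² - 1 = 4*5² - 1 = 4*25 - 1 = 100 - 1 = 99)
(T*q)*X(2) = ((75/4)*99)*2 = (7425/4)*2 = 7425/2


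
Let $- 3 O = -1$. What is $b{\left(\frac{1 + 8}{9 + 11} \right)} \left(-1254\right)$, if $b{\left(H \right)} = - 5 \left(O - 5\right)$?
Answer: $-29260$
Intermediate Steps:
$O = \frac{1}{3}$ ($O = \left(- \frac{1}{3}\right) \left(-1\right) = \frac{1}{3} \approx 0.33333$)
$b{\left(H \right)} = \frac{70}{3}$ ($b{\left(H \right)} = - 5 \left(\frac{1}{3} - 5\right) = \left(-5\right) \left(- \frac{14}{3}\right) = \frac{70}{3}$)
$b{\left(\frac{1 + 8}{9 + 11} \right)} \left(-1254\right) = \frac{70}{3} \left(-1254\right) = -29260$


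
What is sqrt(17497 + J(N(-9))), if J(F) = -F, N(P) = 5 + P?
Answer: sqrt(17501) ≈ 132.29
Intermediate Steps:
sqrt(17497 + J(N(-9))) = sqrt(17497 - (5 - 9)) = sqrt(17497 - 1*(-4)) = sqrt(17497 + 4) = sqrt(17501)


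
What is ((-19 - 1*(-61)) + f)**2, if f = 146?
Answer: 35344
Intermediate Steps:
((-19 - 1*(-61)) + f)**2 = ((-19 - 1*(-61)) + 146)**2 = ((-19 + 61) + 146)**2 = (42 + 146)**2 = 188**2 = 35344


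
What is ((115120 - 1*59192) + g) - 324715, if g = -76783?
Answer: -345570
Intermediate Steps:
((115120 - 1*59192) + g) - 324715 = ((115120 - 1*59192) - 76783) - 324715 = ((115120 - 59192) - 76783) - 324715 = (55928 - 76783) - 324715 = -20855 - 324715 = -345570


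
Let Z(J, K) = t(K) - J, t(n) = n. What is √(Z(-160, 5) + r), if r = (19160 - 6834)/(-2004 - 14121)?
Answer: √1708152855/3225 ≈ 12.815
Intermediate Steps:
Z(J, K) = K - J
r = -12326/16125 (r = 12326/(-16125) = 12326*(-1/16125) = -12326/16125 ≈ -0.76440)
√(Z(-160, 5) + r) = √((5 - 1*(-160)) - 12326/16125) = √((5 + 160) - 12326/16125) = √(165 - 12326/16125) = √(2648299/16125) = √1708152855/3225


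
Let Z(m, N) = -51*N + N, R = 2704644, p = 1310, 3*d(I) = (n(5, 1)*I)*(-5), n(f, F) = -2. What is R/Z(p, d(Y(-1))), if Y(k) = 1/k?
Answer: 2028483/125 ≈ 16228.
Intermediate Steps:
d(I) = 10*I/3 (d(I) = (-2*I*(-5))/3 = (10*I)/3 = 10*I/3)
Z(m, N) = -50*N
R/Z(p, d(Y(-1))) = 2704644/((-500/(3*(-1)))) = 2704644/((-500*(-1)/3)) = 2704644/((-50*(-10/3))) = 2704644/(500/3) = 2704644*(3/500) = 2028483/125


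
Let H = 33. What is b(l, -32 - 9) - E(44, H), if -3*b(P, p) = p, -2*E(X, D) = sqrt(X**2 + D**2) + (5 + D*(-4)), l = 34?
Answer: -67/3 ≈ -22.333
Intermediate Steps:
E(X, D) = -5/2 + 2*D - sqrt(D**2 + X**2)/2 (E(X, D) = -(sqrt(X**2 + D**2) + (5 + D*(-4)))/2 = -(sqrt(D**2 + X**2) + (5 - 4*D))/2 = -(5 + sqrt(D**2 + X**2) - 4*D)/2 = -5/2 + 2*D - sqrt(D**2 + X**2)/2)
b(P, p) = -p/3
b(l, -32 - 9) - E(44, H) = -(-32 - 9)/3 - (-5/2 + 2*33 - sqrt(33**2 + 44**2)/2) = -1/3*(-41) - (-5/2 + 66 - sqrt(1089 + 1936)/2) = 41/3 - (-5/2 + 66 - sqrt(3025)/2) = 41/3 - (-5/2 + 66 - 1/2*55) = 41/3 - (-5/2 + 66 - 55/2) = 41/3 - 1*36 = 41/3 - 36 = -67/3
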